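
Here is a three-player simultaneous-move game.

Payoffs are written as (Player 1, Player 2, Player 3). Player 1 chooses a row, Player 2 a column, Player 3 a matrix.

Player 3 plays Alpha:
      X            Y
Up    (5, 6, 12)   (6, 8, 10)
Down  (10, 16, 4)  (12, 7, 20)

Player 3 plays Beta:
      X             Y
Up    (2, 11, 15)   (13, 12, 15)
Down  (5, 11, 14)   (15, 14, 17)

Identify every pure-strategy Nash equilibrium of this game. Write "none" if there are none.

Player 1 against (X, Alpha): payoffs 5, 10 → best response Down.
Player 1 against (X, Beta): payoffs 2, 5 → best response Down.
Player 1 against (Y, Alpha): payoffs 6, 12 → best response Down.
Player 1 against (Y, Beta): payoffs 13, 15 → best response Down.
Player 2 against (Up, Alpha): payoffs 6, 8 → best response Y.
Player 2 against (Up, Beta): payoffs 11, 12 → best response Y.
Player 2 against (Down, Alpha): payoffs 16, 7 → best response X.
Player 2 against (Down, Beta): payoffs 11, 14 → best response Y.
Player 3 against (Up, X): payoffs 12, 15 → best response Beta.
Player 3 against (Up, Y): payoffs 10, 15 → best response Beta.
Player 3 against (Down, X): payoffs 4, 14 → best response Beta.
Player 3 against (Down, Y): payoffs 20, 17 → best response Alpha.
No profile is a mutual best response for all players.

There is no pure-strategy Nash equilibrium.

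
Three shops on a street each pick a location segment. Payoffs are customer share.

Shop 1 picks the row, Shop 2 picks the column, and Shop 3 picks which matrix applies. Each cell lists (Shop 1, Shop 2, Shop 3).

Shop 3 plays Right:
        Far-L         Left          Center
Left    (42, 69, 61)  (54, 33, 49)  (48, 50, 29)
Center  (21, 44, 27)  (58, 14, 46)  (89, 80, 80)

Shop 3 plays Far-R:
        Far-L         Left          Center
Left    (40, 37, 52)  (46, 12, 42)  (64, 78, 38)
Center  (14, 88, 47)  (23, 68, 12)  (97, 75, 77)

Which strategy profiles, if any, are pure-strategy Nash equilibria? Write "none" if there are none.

The pure Nash equilibria are (Left, Far-L, Right); (Center, Center, Right).

Shop 1 against (Far-L, Right): payoffs 42, 21 → best response Left.
Shop 1 against (Far-L, Far-R): payoffs 40, 14 → best response Left.
Shop 1 against (Left, Right): payoffs 54, 58 → best response Center.
Shop 1 against (Left, Far-R): payoffs 46, 23 → best response Left.
Shop 1 against (Center, Right): payoffs 48, 89 → best response Center.
Shop 1 against (Center, Far-R): payoffs 64, 97 → best response Center.
Shop 2 against (Left, Right): payoffs 69, 33, 50 → best response Far-L.
Shop 2 against (Left, Far-R): payoffs 37, 12, 78 → best response Center.
Shop 2 against (Center, Right): payoffs 44, 14, 80 → best response Center.
Shop 2 against (Center, Far-R): payoffs 88, 68, 75 → best response Far-L.
Shop 3 against (Left, Far-L): payoffs 61, 52 → best response Right.
Shop 3 against (Left, Left): payoffs 49, 42 → best response Right.
Shop 3 against (Left, Center): payoffs 29, 38 → best response Far-R.
Shop 3 against (Center, Far-L): payoffs 27, 47 → best response Far-R.
Shop 3 against (Center, Left): payoffs 46, 12 → best response Right.
Shop 3 against (Center, Center): payoffs 80, 77 → best response Right.
Mutual best responses: (Left, Far-L, Right); (Center, Center, Right).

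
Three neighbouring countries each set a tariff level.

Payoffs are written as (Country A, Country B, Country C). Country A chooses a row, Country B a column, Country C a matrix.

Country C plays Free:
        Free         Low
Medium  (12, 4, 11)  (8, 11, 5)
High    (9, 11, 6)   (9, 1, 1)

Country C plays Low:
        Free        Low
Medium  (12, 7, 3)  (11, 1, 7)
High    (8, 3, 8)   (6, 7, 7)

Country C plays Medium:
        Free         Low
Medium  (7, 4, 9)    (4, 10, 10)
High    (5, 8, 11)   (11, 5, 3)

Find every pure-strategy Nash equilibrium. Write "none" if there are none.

(Medium, Free, Free): Country B can switch to Low (4 → 11). Not NE.
(Medium, Free, Low): Country C can switch to Free (3 → 11). Not NE.
(Medium, Free, Medium): Country B can switch to Low (4 → 10). Not NE.
(Medium, Low, Free): Country A can switch to High (8 → 9). Not NE.
(Medium, Low, Low): Country B can switch to Free (1 → 7). Not NE.
(Medium, Low, Medium): Country A can switch to High (4 → 11). Not NE.
(High, Free, Free): Country A can switch to Medium (9 → 12). Not NE.
(High, Free, Low): Country A can switch to Medium (8 → 12). Not NE.
(The remaining 4 profiles each have a profitable deviation by the same check.)

No pure-strategy Nash equilibrium.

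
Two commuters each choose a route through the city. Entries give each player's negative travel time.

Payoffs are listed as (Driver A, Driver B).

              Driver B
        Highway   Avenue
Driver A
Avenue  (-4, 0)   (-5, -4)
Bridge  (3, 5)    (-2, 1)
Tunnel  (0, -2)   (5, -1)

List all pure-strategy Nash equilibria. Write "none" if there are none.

For each player, find the best response to each opponent profile; mutual best responses are the pure NE.
Driver A against Highway: payoffs -4, 3, 0 → best response Bridge.
Driver A against Avenue: payoffs -5, -2, 5 → best response Tunnel.
Driver B against Avenue: payoffs 0, -4 → best response Highway.
Driver B against Bridge: payoffs 5, 1 → best response Highway.
Driver B against Tunnel: payoffs -2, -1 → best response Avenue.
Mutual best responses: (Bridge, Highway); (Tunnel, Avenue).

The pure Nash equilibria are (Bridge, Highway) and (Tunnel, Avenue).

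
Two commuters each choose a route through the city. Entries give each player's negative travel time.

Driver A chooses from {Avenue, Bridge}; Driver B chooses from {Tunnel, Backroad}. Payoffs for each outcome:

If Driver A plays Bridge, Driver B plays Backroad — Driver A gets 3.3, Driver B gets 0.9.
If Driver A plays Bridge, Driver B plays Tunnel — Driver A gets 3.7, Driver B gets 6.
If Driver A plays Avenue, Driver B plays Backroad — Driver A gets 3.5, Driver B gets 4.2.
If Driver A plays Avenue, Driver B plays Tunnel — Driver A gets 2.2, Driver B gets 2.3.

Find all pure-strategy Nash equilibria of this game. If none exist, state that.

(Avenue, Tunnel): Driver A can switch to Bridge (2.2 → 3.7). Not NE.
(Avenue, Backroad): Driver A gets 3.5, best alternative 3.3; Driver B gets 4.2, best alternative 2.3. No profitable deviation — NE.
(Bridge, Tunnel): Driver A gets 3.7, best alternative 2.2; Driver B gets 6, best alternative 0.9. No profitable deviation — NE.
(Bridge, Backroad): Driver A can switch to Avenue (3.3 → 3.5). Not NE.

The pure Nash equilibria are (Avenue, Backroad) and (Bridge, Tunnel).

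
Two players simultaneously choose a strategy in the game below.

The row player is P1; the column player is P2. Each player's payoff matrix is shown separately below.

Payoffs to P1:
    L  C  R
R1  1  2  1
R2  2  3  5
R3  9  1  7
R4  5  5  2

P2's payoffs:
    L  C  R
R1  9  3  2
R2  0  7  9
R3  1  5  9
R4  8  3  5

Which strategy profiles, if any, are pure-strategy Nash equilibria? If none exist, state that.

P1 against L: payoffs 1, 2, 9, 5 → best response R3.
P1 against C: payoffs 2, 3, 1, 5 → best response R4.
P1 against R: payoffs 1, 5, 7, 2 → best response R3.
P2 against R1: payoffs 9, 3, 2 → best response L.
P2 against R2: payoffs 0, 7, 9 → best response R.
P2 against R3: payoffs 1, 5, 9 → best response R.
P2 against R4: payoffs 8, 3, 5 → best response L.
Mutual best responses: (R3, R).

(R3, R)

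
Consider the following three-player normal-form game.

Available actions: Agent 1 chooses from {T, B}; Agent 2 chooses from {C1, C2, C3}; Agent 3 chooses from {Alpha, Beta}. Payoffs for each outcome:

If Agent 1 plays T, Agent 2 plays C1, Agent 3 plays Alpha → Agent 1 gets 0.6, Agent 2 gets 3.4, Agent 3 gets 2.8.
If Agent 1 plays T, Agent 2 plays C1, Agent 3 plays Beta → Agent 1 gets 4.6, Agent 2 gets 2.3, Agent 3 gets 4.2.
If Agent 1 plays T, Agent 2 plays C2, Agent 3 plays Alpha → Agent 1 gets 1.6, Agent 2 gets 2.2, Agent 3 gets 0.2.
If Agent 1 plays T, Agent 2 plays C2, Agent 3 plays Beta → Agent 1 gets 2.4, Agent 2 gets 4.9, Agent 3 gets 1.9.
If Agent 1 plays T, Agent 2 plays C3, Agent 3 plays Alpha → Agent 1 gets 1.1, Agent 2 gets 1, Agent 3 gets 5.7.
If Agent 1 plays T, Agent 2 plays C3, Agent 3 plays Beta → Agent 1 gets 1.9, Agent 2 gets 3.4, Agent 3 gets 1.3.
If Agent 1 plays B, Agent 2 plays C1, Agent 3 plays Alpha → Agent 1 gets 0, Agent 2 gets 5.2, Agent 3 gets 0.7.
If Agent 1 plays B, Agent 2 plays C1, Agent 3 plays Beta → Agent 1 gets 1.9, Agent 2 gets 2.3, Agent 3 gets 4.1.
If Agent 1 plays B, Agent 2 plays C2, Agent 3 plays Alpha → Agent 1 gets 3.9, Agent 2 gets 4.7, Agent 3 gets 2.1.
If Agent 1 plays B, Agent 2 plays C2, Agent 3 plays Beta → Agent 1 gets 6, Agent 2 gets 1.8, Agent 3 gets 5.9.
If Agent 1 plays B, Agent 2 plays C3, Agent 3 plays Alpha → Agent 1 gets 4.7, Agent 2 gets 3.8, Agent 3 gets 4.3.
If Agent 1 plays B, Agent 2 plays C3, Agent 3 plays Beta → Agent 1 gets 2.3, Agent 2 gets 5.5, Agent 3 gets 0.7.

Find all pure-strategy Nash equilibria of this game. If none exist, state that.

Mark each player's best response to every combination of opponents' strategies; a profile where every player is best-responding is a pure Nash equilibrium.
Agent 1 against (C1, Alpha): payoffs 0.6, 0 → best response T.
Agent 1 against (C1, Beta): payoffs 4.6, 1.9 → best response T.
Agent 1 against (C2, Alpha): payoffs 1.6, 3.9 → best response B.
Agent 1 against (C2, Beta): payoffs 2.4, 6 → best response B.
Agent 1 against (C3, Alpha): payoffs 1.1, 4.7 → best response B.
Agent 1 against (C3, Beta): payoffs 1.9, 2.3 → best response B.
Agent 2 against (T, Alpha): payoffs 3.4, 2.2, 1 → best response C1.
Agent 2 against (T, Beta): payoffs 2.3, 4.9, 3.4 → best response C2.
Agent 2 against (B, Alpha): payoffs 5.2, 4.7, 3.8 → best response C1.
Agent 2 against (B, Beta): payoffs 2.3, 1.8, 5.5 → best response C3.
Agent 3 against (T, C1): payoffs 2.8, 4.2 → best response Beta.
Agent 3 against (T, C2): payoffs 0.2, 1.9 → best response Beta.
Agent 3 against (T, C3): payoffs 5.7, 1.3 → best response Alpha.
Agent 3 against (B, C1): payoffs 0.7, 4.1 → best response Beta.
Agent 3 against (B, C2): payoffs 2.1, 5.9 → best response Beta.
Agent 3 against (B, C3): payoffs 4.3, 0.7 → best response Alpha.
No profile is a mutual best response for all players.

none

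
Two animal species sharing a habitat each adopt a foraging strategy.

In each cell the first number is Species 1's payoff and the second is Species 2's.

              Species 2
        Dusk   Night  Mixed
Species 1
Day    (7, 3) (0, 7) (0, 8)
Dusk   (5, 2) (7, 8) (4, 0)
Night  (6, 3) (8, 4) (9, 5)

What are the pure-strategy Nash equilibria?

Pure NE: (Night, Mixed)

Mark each player's best response to every combination of opponents' strategies; a profile where every player is best-responding is a pure Nash equilibrium.
Species 1 against Dusk: payoffs 7, 5, 6 → best response Day.
Species 1 against Night: payoffs 0, 7, 8 → best response Night.
Species 1 against Mixed: payoffs 0, 4, 9 → best response Night.
Species 2 against Day: payoffs 3, 7, 8 → best response Mixed.
Species 2 against Dusk: payoffs 2, 8, 0 → best response Night.
Species 2 against Night: payoffs 3, 4, 5 → best response Mixed.
Mutual best responses: (Night, Mixed).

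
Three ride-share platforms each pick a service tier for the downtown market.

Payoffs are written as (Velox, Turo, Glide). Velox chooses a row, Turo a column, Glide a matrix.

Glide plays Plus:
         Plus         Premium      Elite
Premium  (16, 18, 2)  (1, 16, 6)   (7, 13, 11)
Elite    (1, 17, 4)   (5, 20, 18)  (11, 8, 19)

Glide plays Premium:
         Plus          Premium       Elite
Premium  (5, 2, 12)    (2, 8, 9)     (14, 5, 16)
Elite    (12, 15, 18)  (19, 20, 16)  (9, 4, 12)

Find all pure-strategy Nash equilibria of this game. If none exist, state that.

Velox against (Plus, Plus): payoffs 16, 1 → best response Premium.
Velox against (Plus, Premium): payoffs 5, 12 → best response Elite.
Velox against (Premium, Plus): payoffs 1, 5 → best response Elite.
Velox against (Premium, Premium): payoffs 2, 19 → best response Elite.
Velox against (Elite, Plus): payoffs 7, 11 → best response Elite.
Velox against (Elite, Premium): payoffs 14, 9 → best response Premium.
Turo against (Premium, Plus): payoffs 18, 16, 13 → best response Plus.
Turo against (Premium, Premium): payoffs 2, 8, 5 → best response Premium.
Turo against (Elite, Plus): payoffs 17, 20, 8 → best response Premium.
Turo against (Elite, Premium): payoffs 15, 20, 4 → best response Premium.
Glide against (Premium, Plus): payoffs 2, 12 → best response Premium.
Glide against (Premium, Premium): payoffs 6, 9 → best response Premium.
Glide against (Premium, Elite): payoffs 11, 16 → best response Premium.
Glide against (Elite, Plus): payoffs 4, 18 → best response Premium.
Glide against (Elite, Premium): payoffs 18, 16 → best response Plus.
Glide against (Elite, Elite): payoffs 19, 12 → best response Plus.
Mutual best responses: (Elite, Premium, Plus).

(Elite, Premium, Plus)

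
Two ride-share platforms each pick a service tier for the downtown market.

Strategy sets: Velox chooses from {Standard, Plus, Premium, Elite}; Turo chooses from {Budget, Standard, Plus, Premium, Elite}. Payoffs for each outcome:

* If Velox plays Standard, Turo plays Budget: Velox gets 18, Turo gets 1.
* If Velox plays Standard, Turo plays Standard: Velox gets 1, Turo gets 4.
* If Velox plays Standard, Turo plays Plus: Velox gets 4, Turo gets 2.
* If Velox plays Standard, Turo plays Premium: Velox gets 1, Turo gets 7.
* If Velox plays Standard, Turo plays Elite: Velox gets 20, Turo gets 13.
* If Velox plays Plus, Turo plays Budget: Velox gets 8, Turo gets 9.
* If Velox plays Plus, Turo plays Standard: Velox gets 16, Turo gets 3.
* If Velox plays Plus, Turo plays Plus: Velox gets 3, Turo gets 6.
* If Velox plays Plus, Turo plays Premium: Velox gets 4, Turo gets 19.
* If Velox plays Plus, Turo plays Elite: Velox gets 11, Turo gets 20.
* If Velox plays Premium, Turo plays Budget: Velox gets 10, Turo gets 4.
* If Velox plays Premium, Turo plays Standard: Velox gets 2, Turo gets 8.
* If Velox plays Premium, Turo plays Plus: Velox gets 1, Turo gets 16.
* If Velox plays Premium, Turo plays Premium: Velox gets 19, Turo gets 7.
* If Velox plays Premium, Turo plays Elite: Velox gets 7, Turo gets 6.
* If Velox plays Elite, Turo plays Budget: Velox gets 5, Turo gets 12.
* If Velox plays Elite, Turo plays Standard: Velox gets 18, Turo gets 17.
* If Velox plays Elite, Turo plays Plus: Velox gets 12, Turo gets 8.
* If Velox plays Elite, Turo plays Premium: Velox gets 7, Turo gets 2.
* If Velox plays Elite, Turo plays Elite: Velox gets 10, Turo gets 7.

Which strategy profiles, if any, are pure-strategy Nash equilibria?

Check each profile: it is a Nash equilibrium iff no player can strictly gain by switching unilaterally.
(Standard, Budget): Turo can switch to Standard (1 → 4). Not NE.
(Standard, Standard): Velox can switch to Plus (1 → 16). Not NE.
(Standard, Plus): Velox can switch to Elite (4 → 12). Not NE.
(Standard, Premium): Velox can switch to Plus (1 → 4). Not NE.
(Standard, Elite): Velox gets 20, best alternative 11; Turo gets 13, best alternative 7. No profitable deviation — NE.
(Plus, Budget): Velox can switch to Standard (8 → 18). Not NE.
(Plus, Standard): Velox can switch to Elite (16 → 18). Not NE.
(Plus, Plus): Velox can switch to Standard (3 → 4). Not NE.
(Plus, Premium): Velox can switch to Premium (4 → 19). Not NE.
(Plus, Elite): Velox can switch to Standard (11 → 20). Not NE.
(Premium, Budget): Velox can switch to Standard (10 → 18). Not NE.
(Elite, Standard): Velox gets 18, best alternative 16; Turo gets 17, best alternative 12. No profitable deviation — NE.
(The remaining 8 profiles each have a profitable deviation by the same check.)

(Standard, Elite) and (Elite, Standard)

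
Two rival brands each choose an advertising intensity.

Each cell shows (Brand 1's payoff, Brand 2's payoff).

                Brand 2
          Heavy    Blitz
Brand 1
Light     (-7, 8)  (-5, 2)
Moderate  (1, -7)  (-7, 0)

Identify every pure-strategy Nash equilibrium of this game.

This game has no pure Nash equilibrium.

Brand 1 against Heavy: payoffs -7, 1 → best response Moderate.
Brand 1 against Blitz: payoffs -5, -7 → best response Light.
Brand 2 against Light: payoffs 8, 2 → best response Heavy.
Brand 2 against Moderate: payoffs -7, 0 → best response Blitz.
No profile is a mutual best response for all players.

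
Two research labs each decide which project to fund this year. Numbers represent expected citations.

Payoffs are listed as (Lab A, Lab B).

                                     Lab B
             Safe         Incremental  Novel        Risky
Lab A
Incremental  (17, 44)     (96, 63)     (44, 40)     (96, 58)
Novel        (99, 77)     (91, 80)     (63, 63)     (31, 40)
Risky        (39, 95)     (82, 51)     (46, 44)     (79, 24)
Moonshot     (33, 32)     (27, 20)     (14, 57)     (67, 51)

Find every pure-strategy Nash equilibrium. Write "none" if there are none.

(Incremental, Incremental)

(Incremental, Safe): Lab A can switch to Novel (17 → 99). Not NE.
(Incremental, Incremental): Lab A gets 96, best alternative 91; Lab B gets 63, best alternative 58. No profitable deviation — NE.
(Incremental, Novel): Lab A can switch to Novel (44 → 63). Not NE.
(Incremental, Risky): Lab B can switch to Incremental (58 → 63). Not NE.
(Novel, Safe): Lab B can switch to Incremental (77 → 80). Not NE.
(Novel, Incremental): Lab A can switch to Incremental (91 → 96). Not NE.
(Novel, Novel): Lab B can switch to Safe (63 → 77). Not NE.
(The remaining 9 profiles each have a profitable deviation by the same check.)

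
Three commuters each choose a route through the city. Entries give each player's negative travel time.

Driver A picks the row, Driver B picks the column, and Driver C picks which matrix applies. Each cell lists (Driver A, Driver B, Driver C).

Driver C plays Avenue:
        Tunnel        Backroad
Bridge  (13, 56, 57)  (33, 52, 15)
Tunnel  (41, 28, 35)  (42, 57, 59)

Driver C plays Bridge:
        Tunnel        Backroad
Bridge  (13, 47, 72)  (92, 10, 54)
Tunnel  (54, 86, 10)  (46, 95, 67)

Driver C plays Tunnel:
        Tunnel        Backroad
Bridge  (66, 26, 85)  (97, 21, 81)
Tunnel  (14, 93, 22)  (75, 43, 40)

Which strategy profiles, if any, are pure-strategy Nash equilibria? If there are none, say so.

The unique pure-strategy Nash equilibrium is (Bridge, Tunnel, Tunnel).

(Bridge, Tunnel, Avenue): Driver A can switch to Tunnel (13 → 41). Not NE.
(Bridge, Tunnel, Bridge): Driver A can switch to Tunnel (13 → 54). Not NE.
(Bridge, Tunnel, Tunnel): Driver A gets 66, best alternative 14; Driver B gets 26, best alternative 21; Driver C gets 85, best alternative 72. No profitable deviation — NE.
(Bridge, Backroad, Avenue): Driver A can switch to Tunnel (33 → 42). Not NE.
(Bridge, Backroad, Bridge): Driver B can switch to Tunnel (10 → 47). Not NE.
(Bridge, Backroad, Tunnel): Driver B can switch to Tunnel (21 → 26). Not NE.
(Tunnel, Tunnel, Avenue): Driver B can switch to Backroad (28 → 57). Not NE.
(Tunnel, Tunnel, Bridge): Driver B can switch to Backroad (86 → 95). Not NE.
(Tunnel, Tunnel, Tunnel): Driver A can switch to Bridge (14 → 66). Not NE.
(Tunnel, Backroad, Avenue): Driver C can switch to Bridge (59 → 67). Not NE.
(Tunnel, Backroad, Bridge): Driver A can switch to Bridge (46 → 92). Not NE.
(The remaining 1 profile has a profitable deviation by the same check.)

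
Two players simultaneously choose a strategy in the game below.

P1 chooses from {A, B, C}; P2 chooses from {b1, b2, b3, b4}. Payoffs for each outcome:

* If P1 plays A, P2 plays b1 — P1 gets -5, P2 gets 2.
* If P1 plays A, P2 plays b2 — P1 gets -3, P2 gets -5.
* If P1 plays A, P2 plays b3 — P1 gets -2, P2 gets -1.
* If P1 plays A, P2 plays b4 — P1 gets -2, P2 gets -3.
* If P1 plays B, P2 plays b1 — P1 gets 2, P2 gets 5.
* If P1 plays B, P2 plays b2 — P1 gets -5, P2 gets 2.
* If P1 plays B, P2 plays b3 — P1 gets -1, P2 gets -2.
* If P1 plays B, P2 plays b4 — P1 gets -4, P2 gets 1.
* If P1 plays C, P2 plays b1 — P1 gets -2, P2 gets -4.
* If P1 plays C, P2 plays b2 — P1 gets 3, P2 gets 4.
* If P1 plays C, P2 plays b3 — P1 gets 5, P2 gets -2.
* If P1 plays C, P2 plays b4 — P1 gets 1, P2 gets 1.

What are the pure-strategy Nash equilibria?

The pure Nash equilibria are (B, b1) and (C, b2).

(A, b1): P1 can switch to B (-5 → 2). Not NE.
(A, b2): P1 can switch to C (-3 → 3). Not NE.
(A, b3): P1 can switch to B (-2 → -1). Not NE.
(A, b4): P1 can switch to C (-2 → 1). Not NE.
(B, b1): P1 gets 2, best alternative -2; P2 gets 5, best alternative 2. No profitable deviation — NE.
(B, b2): P1 can switch to A (-5 → -3). Not NE.
(B, b3): P1 can switch to C (-1 → 5). Not NE.
(B, b4): P1 can switch to A (-4 → -2). Not NE.
(C, b1): P1 can switch to B (-2 → 2). Not NE.
(C, b2): P1 gets 3, best alternative -3; P2 gets 4, best alternative 1. No profitable deviation — NE.
(C, b3): P2 can switch to b2 (-2 → 4). Not NE.
(C, b4): P2 can switch to b2 (1 → 4). Not NE.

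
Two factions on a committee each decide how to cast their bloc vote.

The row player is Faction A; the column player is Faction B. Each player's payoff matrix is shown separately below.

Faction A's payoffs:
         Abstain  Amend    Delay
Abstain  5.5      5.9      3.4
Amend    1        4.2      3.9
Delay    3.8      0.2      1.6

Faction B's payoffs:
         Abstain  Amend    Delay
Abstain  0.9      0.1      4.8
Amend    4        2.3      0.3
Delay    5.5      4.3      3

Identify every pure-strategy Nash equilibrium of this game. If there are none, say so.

(Abstain, Abstain): Faction B can switch to Delay (0.9 → 4.8). Not NE.
(Abstain, Amend): Faction B can switch to Abstain (0.1 → 0.9). Not NE.
(Abstain, Delay): Faction A can switch to Amend (3.4 → 3.9). Not NE.
(Amend, Abstain): Faction A can switch to Abstain (1 → 5.5). Not NE.
(Amend, Amend): Faction A can switch to Abstain (4.2 → 5.9). Not NE.
(Amend, Delay): Faction B can switch to Abstain (0.3 → 4). Not NE.
(Delay, Abstain): Faction A can switch to Abstain (3.8 → 5.5). Not NE.
(Delay, Amend): Faction A can switch to Abstain (0.2 → 5.9). Not NE.
(Delay, Delay): Faction A can switch to Abstain (1.6 → 3.4). Not NE.

There is no pure-strategy Nash equilibrium.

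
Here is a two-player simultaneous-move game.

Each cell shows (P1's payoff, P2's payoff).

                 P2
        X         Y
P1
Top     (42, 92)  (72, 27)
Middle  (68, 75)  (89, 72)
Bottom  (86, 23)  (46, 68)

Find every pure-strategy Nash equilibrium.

P1 against X: payoffs 42, 68, 86 → best response Bottom.
P1 against Y: payoffs 72, 89, 46 → best response Middle.
P2 against Top: payoffs 92, 27 → best response X.
P2 against Middle: payoffs 75, 72 → best response X.
P2 against Bottom: payoffs 23, 68 → best response Y.
No profile is a mutual best response for all players.

This game has no pure Nash equilibrium.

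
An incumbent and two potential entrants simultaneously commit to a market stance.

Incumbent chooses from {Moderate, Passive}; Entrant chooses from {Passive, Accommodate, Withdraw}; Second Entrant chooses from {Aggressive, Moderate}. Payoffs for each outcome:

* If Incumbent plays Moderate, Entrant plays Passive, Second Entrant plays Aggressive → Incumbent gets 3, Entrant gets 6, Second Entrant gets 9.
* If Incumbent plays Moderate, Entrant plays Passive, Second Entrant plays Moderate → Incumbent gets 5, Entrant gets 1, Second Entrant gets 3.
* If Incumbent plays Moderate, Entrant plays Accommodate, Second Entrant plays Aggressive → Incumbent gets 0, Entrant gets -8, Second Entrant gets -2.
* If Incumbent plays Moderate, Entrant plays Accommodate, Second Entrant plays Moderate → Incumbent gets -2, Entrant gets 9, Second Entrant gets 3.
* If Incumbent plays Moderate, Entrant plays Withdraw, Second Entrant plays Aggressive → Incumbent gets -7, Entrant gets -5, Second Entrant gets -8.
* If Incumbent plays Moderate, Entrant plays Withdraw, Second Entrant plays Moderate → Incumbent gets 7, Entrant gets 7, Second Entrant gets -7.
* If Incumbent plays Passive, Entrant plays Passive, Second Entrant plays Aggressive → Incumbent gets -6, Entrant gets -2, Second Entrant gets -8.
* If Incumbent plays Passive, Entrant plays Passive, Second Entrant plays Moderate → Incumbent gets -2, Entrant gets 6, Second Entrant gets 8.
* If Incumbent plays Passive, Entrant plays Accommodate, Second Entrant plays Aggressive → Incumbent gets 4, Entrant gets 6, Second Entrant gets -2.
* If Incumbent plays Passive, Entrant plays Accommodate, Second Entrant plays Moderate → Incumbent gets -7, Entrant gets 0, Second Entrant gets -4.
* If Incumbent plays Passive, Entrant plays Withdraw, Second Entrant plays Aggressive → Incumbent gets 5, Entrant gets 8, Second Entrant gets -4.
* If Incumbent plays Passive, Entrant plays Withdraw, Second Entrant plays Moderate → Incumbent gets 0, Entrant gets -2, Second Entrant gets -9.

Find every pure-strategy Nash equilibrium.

Incumbent against (Passive, Aggressive): payoffs 3, -6 → best response Moderate.
Incumbent against (Passive, Moderate): payoffs 5, -2 → best response Moderate.
Incumbent against (Accommodate, Aggressive): payoffs 0, 4 → best response Passive.
Incumbent against (Accommodate, Moderate): payoffs -2, -7 → best response Moderate.
Incumbent against (Withdraw, Aggressive): payoffs -7, 5 → best response Passive.
Incumbent against (Withdraw, Moderate): payoffs 7, 0 → best response Moderate.
Entrant against (Moderate, Aggressive): payoffs 6, -8, -5 → best response Passive.
Entrant against (Moderate, Moderate): payoffs 1, 9, 7 → best response Accommodate.
Entrant against (Passive, Aggressive): payoffs -2, 6, 8 → best response Withdraw.
Entrant against (Passive, Moderate): payoffs 6, 0, -2 → best response Passive.
Second Entrant against (Moderate, Passive): payoffs 9, 3 → best response Aggressive.
Second Entrant against (Moderate, Accommodate): payoffs -2, 3 → best response Moderate.
Second Entrant against (Moderate, Withdraw): payoffs -8, -7 → best response Moderate.
Second Entrant against (Passive, Passive): payoffs -8, 8 → best response Moderate.
Second Entrant against (Passive, Accommodate): payoffs -2, -4 → best response Aggressive.
Second Entrant against (Passive, Withdraw): payoffs -4, -9 → best response Aggressive.
Mutual best responses: (Moderate, Passive, Aggressive); (Moderate, Accommodate, Moderate); (Passive, Withdraw, Aggressive).

The pure Nash equilibria are (Moderate, Passive, Aggressive); (Moderate, Accommodate, Moderate); (Passive, Withdraw, Aggressive).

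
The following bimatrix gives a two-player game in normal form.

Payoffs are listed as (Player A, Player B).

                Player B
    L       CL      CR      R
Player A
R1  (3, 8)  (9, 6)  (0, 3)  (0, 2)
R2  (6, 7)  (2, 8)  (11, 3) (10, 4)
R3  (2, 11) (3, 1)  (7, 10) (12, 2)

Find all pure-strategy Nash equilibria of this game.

none

Player A against L: payoffs 3, 6, 2 → best response R2.
Player A against CL: payoffs 9, 2, 3 → best response R1.
Player A against CR: payoffs 0, 11, 7 → best response R2.
Player A against R: payoffs 0, 10, 12 → best response R3.
Player B against R1: payoffs 8, 6, 3, 2 → best response L.
Player B against R2: payoffs 7, 8, 3, 4 → best response CL.
Player B against R3: payoffs 11, 1, 10, 2 → best response L.
No profile is a mutual best response for all players.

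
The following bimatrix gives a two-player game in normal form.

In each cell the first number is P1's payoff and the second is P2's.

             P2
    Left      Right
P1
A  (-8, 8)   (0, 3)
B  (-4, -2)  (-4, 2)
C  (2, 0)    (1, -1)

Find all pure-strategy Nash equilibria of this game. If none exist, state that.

For each player, find the best response to each opponent profile; mutual best responses are the pure NE.
P1 against Left: payoffs -8, -4, 2 → best response C.
P1 against Right: payoffs 0, -4, 1 → best response C.
P2 against A: payoffs 8, 3 → best response Left.
P2 against B: payoffs -2, 2 → best response Right.
P2 against C: payoffs 0, -1 → best response Left.
Mutual best responses: (C, Left).

The unique pure-strategy Nash equilibrium is (C, Left).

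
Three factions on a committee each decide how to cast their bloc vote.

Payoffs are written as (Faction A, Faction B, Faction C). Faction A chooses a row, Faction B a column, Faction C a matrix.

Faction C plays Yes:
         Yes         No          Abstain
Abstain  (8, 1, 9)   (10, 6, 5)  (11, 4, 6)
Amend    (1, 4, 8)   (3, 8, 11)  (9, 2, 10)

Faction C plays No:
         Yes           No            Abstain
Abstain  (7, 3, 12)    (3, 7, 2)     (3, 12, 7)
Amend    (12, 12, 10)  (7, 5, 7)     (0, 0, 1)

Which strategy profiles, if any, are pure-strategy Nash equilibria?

(Abstain, Yes, Yes): Faction B can switch to No (1 → 6). Not NE.
(Abstain, Yes, No): Faction A can switch to Amend (7 → 12). Not NE.
(Abstain, No, Yes): Faction A gets 10, best alternative 3; Faction B gets 6, best alternative 4; Faction C gets 5, best alternative 2. No profitable deviation — NE.
(Abstain, No, No): Faction A can switch to Amend (3 → 7). Not NE.
(Abstain, Abstain, Yes): Faction B can switch to No (4 → 6). Not NE.
(Abstain, Abstain, No): Faction A gets 3, best alternative 0; Faction B gets 12, best alternative 7; Faction C gets 7, best alternative 6. No profitable deviation — NE.
(Amend, Yes, Yes): Faction A can switch to Abstain (1 → 8). Not NE.
(Amend, Yes, No): Faction A gets 12, best alternative 7; Faction B gets 12, best alternative 5; Faction C gets 10, best alternative 8. No profitable deviation — NE.
(Amend, No, Yes): Faction A can switch to Abstain (3 → 10). Not NE.
(Amend, No, No): Faction B can switch to Yes (5 → 12). Not NE.
(Amend, Abstain, Yes): Faction A can switch to Abstain (9 → 11). Not NE.
(Amend, Abstain, No): Faction A can switch to Abstain (0 → 3). Not NE.

Pure-strategy Nash equilibria: (Abstain, No, Yes), (Abstain, Abstain, No), (Amend, Yes, No)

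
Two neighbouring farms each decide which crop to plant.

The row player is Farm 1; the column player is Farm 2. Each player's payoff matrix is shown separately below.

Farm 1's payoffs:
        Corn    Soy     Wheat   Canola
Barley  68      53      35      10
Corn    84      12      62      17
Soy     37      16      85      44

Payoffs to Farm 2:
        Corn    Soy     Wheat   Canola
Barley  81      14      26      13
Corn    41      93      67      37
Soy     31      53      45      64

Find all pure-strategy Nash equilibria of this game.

Farm 1 against Corn: payoffs 68, 84, 37 → best response Corn.
Farm 1 against Soy: payoffs 53, 12, 16 → best response Barley.
Farm 1 against Wheat: payoffs 35, 62, 85 → best response Soy.
Farm 1 against Canola: payoffs 10, 17, 44 → best response Soy.
Farm 2 against Barley: payoffs 81, 14, 26, 13 → best response Corn.
Farm 2 against Corn: payoffs 41, 93, 67, 37 → best response Soy.
Farm 2 against Soy: payoffs 31, 53, 45, 64 → best response Canola.
Mutual best responses: (Soy, Canola).

Pure NE: (Soy, Canola)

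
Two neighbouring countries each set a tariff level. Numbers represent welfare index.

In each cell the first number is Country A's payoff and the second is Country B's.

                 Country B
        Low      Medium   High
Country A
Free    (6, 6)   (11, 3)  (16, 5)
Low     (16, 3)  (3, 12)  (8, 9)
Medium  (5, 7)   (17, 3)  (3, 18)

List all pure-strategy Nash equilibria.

Country A against Low: payoffs 6, 16, 5 → best response Low.
Country A against Medium: payoffs 11, 3, 17 → best response Medium.
Country A against High: payoffs 16, 8, 3 → best response Free.
Country B against Free: payoffs 6, 3, 5 → best response Low.
Country B against Low: payoffs 3, 12, 9 → best response Medium.
Country B against Medium: payoffs 7, 3, 18 → best response High.
No profile is a mutual best response for all players.

This game has no pure Nash equilibrium.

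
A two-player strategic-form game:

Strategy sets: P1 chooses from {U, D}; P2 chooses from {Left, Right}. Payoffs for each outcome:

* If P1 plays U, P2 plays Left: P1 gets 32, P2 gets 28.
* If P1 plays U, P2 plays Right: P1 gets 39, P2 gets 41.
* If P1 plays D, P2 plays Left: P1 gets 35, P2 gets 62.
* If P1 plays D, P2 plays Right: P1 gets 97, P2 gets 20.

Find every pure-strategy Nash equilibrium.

The unique pure-strategy Nash equilibrium is (D, Left).

P1 against Left: payoffs 32, 35 → best response D.
P1 against Right: payoffs 39, 97 → best response D.
P2 against U: payoffs 28, 41 → best response Right.
P2 against D: payoffs 62, 20 → best response Left.
Mutual best responses: (D, Left).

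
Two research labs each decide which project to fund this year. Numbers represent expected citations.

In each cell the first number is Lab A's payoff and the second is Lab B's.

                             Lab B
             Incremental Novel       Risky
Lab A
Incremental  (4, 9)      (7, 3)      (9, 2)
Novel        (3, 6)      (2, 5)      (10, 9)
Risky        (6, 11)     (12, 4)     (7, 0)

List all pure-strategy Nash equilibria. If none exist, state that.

Lab A against Incremental: payoffs 4, 3, 6 → best response Risky.
Lab A against Novel: payoffs 7, 2, 12 → best response Risky.
Lab A against Risky: payoffs 9, 10, 7 → best response Novel.
Lab B against Incremental: payoffs 9, 3, 2 → best response Incremental.
Lab B against Novel: payoffs 6, 5, 9 → best response Risky.
Lab B against Risky: payoffs 11, 4, 0 → best response Incremental.
Mutual best responses: (Novel, Risky); (Risky, Incremental).

The pure Nash equilibria are (Novel, Risky) and (Risky, Incremental).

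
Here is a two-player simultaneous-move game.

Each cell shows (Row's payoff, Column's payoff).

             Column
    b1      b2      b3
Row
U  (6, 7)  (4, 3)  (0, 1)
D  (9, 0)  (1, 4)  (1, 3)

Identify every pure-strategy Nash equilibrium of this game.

Row against b1: payoffs 6, 9 → best response D.
Row against b2: payoffs 4, 1 → best response U.
Row against b3: payoffs 0, 1 → best response D.
Column against U: payoffs 7, 3, 1 → best response b1.
Column against D: payoffs 0, 4, 3 → best response b2.
No profile is a mutual best response for all players.

This game has no pure Nash equilibrium.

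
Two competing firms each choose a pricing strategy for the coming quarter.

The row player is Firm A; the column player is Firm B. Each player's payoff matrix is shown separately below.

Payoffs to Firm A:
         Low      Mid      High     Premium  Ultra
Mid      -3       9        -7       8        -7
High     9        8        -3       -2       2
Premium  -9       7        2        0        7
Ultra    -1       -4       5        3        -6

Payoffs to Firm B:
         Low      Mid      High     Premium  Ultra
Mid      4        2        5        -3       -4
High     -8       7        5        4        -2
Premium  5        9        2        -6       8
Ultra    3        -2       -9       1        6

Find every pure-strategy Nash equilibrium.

Firm A against Low: payoffs -3, 9, -9, -1 → best response High.
Firm A against Mid: payoffs 9, 8, 7, -4 → best response Mid.
Firm A against High: payoffs -7, -3, 2, 5 → best response Ultra.
Firm A against Premium: payoffs 8, -2, 0, 3 → best response Mid.
Firm A against Ultra: payoffs -7, 2, 7, -6 → best response Premium.
Firm B against Mid: payoffs 4, 2, 5, -3, -4 → best response High.
Firm B against High: payoffs -8, 7, 5, 4, -2 → best response Mid.
Firm B against Premium: payoffs 5, 9, 2, -6, 8 → best response Mid.
Firm B against Ultra: payoffs 3, -2, -9, 1, 6 → best response Ultra.
No profile is a mutual best response for all players.

No pure-strategy Nash equilibrium.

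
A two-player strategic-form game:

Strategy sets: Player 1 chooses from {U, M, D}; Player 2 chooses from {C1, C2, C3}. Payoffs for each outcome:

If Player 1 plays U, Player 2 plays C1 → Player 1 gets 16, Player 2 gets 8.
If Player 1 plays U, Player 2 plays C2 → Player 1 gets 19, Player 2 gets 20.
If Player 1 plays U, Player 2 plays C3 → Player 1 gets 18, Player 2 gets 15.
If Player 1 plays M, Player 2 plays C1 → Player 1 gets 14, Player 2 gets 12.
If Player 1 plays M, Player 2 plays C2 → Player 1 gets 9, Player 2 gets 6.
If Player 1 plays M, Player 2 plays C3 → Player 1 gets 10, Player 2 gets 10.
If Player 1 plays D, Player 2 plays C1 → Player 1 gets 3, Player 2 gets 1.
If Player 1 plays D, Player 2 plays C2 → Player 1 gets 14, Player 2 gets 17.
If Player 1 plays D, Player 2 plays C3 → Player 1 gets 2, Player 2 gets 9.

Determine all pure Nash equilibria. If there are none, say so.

(U, C1): Player 2 can switch to C2 (8 → 20). Not NE.
(U, C2): Player 1 gets 19, best alternative 14; Player 2 gets 20, best alternative 15. No profitable deviation — NE.
(U, C3): Player 2 can switch to C2 (15 → 20). Not NE.
(M, C1): Player 1 can switch to U (14 → 16). Not NE.
(M, C2): Player 1 can switch to U (9 → 19). Not NE.
(M, C3): Player 1 can switch to U (10 → 18). Not NE.
(D, C1): Player 1 can switch to U (3 → 16). Not NE.
(The remaining 2 profiles each have a profitable deviation by the same check.)

Pure NE: (U, C2)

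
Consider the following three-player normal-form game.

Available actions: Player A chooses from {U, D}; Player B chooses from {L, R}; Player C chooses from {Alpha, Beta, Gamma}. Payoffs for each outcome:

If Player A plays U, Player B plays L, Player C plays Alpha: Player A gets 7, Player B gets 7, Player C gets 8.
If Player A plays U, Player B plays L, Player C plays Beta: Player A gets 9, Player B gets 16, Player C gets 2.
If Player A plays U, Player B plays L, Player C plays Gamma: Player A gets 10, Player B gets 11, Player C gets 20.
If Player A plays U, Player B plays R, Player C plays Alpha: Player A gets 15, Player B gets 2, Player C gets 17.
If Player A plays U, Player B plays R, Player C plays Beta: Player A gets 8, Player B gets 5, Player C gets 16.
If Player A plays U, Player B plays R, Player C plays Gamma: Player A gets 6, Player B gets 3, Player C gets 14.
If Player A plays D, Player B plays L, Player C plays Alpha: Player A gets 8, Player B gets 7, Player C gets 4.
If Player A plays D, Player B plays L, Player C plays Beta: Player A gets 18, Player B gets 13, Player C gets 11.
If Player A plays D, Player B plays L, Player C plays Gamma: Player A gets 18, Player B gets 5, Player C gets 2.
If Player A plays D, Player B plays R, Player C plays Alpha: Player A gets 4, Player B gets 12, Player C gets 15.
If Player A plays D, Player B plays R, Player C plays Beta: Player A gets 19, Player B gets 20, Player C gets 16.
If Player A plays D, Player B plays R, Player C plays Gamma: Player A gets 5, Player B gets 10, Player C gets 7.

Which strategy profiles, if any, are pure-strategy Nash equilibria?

The unique pure-strategy Nash equilibrium is (D, R, Beta).

(U, L, Alpha): Player A can switch to D (7 → 8). Not NE.
(U, L, Beta): Player A can switch to D (9 → 18). Not NE.
(U, L, Gamma): Player A can switch to D (10 → 18). Not NE.
(U, R, Alpha): Player B can switch to L (2 → 7). Not NE.
(U, R, Beta): Player A can switch to D (8 → 19). Not NE.
(U, R, Gamma): Player B can switch to L (3 → 11). Not NE.
(D, L, Alpha): Player B can switch to R (7 → 12). Not NE.
(D, L, Beta): Player B can switch to R (13 → 20). Not NE.
(D, R, Beta): Player A gets 19, best alternative 8; Player B gets 20, best alternative 13; Player C gets 16, best alternative 15. No profitable deviation — NE.
(The remaining 3 profiles each have a profitable deviation by the same check.)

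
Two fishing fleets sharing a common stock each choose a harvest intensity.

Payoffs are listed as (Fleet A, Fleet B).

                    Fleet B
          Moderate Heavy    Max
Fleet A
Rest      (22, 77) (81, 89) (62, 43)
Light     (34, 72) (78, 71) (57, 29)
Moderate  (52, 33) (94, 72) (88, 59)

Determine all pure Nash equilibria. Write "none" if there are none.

Fleet A against Moderate: payoffs 22, 34, 52 → best response Moderate.
Fleet A against Heavy: payoffs 81, 78, 94 → best response Moderate.
Fleet A against Max: payoffs 62, 57, 88 → best response Moderate.
Fleet B against Rest: payoffs 77, 89, 43 → best response Heavy.
Fleet B against Light: payoffs 72, 71, 29 → best response Moderate.
Fleet B against Moderate: payoffs 33, 72, 59 → best response Heavy.
Mutual best responses: (Moderate, Heavy).

(Moderate, Heavy)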